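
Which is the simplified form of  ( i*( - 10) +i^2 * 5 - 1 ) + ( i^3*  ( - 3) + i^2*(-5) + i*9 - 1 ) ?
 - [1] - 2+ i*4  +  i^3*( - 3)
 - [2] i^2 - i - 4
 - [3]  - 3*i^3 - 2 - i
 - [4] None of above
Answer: 3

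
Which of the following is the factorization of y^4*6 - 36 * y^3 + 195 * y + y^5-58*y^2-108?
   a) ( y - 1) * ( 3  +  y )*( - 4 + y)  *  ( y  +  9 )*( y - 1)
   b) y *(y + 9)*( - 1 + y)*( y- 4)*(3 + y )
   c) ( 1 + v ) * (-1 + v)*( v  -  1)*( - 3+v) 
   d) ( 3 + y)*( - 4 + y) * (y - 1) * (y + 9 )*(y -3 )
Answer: a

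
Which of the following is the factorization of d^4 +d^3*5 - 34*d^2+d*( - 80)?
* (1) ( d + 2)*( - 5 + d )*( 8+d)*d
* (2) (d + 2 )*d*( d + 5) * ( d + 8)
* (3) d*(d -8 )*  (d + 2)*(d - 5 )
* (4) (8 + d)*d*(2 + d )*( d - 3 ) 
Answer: 1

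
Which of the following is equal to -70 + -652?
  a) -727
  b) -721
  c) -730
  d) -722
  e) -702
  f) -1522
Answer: d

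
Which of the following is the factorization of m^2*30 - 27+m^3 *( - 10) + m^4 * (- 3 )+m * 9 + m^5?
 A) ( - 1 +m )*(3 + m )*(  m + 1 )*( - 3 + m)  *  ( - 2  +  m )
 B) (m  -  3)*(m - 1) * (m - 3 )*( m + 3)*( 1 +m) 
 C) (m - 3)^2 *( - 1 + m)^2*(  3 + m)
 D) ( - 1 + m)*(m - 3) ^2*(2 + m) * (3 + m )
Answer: B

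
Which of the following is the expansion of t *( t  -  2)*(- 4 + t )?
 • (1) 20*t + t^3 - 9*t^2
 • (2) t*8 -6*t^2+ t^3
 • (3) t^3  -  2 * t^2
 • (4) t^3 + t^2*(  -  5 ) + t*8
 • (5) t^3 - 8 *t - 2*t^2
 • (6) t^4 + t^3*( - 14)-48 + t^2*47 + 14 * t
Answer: 2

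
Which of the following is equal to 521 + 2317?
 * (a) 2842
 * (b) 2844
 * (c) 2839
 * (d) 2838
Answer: d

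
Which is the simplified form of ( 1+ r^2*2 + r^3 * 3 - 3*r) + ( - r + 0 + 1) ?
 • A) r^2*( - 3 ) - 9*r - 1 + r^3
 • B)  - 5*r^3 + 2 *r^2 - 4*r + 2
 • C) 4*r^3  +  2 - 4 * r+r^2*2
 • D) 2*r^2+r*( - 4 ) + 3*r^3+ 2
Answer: D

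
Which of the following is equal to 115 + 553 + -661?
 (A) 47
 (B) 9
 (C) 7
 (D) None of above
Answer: C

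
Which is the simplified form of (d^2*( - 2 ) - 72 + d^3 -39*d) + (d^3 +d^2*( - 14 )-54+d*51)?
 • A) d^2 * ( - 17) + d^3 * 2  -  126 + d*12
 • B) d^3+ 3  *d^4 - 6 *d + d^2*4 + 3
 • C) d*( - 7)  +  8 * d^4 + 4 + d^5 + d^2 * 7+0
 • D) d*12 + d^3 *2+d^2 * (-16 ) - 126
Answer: D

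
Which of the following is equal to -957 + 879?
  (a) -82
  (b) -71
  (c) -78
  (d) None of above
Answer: c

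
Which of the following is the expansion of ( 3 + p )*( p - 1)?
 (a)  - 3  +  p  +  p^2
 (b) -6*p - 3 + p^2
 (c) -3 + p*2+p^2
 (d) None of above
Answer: c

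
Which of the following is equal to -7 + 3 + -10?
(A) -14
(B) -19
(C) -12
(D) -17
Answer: A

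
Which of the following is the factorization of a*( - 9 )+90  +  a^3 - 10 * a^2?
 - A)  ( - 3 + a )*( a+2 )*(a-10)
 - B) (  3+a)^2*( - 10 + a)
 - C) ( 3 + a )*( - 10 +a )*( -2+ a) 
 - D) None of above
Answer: D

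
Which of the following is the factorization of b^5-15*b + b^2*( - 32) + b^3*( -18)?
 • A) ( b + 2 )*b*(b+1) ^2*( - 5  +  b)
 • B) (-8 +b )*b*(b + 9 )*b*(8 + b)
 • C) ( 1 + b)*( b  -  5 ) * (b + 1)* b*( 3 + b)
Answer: C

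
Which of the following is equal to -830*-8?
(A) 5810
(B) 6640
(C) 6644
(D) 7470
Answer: B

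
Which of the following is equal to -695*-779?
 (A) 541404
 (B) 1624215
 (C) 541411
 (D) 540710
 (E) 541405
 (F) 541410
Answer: E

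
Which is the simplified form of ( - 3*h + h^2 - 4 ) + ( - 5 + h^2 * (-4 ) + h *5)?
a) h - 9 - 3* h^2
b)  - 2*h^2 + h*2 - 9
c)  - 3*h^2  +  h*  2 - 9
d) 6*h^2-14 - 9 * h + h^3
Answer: c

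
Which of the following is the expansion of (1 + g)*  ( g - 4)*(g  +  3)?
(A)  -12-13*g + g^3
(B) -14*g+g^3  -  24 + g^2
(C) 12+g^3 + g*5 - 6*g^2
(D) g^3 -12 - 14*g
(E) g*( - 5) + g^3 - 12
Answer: A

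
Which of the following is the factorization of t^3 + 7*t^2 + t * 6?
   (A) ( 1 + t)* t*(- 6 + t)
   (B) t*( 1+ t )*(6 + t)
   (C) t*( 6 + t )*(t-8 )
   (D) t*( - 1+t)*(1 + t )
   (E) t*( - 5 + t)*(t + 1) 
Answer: B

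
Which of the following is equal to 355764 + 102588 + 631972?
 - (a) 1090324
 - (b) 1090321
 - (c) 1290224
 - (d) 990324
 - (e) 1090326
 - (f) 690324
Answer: a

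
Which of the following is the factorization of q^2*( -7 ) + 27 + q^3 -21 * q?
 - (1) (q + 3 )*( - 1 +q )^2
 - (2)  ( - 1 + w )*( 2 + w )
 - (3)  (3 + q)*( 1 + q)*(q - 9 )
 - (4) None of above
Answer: 4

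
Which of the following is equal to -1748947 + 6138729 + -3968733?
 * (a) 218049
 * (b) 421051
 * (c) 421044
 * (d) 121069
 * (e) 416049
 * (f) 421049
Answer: f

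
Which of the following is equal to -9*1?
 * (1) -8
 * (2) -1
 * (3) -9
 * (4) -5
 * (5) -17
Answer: 3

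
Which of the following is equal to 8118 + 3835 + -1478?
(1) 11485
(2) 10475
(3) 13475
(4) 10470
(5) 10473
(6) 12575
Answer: 2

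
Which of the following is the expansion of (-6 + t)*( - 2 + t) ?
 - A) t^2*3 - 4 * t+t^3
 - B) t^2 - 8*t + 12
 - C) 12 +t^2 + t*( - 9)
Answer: B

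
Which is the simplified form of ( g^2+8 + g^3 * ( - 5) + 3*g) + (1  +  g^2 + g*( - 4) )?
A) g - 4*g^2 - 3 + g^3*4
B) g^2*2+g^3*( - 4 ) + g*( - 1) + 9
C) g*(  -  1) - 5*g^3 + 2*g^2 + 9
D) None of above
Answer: C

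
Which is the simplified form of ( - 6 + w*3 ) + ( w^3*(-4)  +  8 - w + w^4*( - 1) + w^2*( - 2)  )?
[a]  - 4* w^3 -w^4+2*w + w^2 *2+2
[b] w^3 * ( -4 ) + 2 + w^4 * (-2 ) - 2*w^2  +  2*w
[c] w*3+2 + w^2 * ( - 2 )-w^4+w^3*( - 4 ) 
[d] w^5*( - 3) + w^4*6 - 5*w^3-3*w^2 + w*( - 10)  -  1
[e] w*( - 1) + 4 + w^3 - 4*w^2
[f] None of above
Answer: f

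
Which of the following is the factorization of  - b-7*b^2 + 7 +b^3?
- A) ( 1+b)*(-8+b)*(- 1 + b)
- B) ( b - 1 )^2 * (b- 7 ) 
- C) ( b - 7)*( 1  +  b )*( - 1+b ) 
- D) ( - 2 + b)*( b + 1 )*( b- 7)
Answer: C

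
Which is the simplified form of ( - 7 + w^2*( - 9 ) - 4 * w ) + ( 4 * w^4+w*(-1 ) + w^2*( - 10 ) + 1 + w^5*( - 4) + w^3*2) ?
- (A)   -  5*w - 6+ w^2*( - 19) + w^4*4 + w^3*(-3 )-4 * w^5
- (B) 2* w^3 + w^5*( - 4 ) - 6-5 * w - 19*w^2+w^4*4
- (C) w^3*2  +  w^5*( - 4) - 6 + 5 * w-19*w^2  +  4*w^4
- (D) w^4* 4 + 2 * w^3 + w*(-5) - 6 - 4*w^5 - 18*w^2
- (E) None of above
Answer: B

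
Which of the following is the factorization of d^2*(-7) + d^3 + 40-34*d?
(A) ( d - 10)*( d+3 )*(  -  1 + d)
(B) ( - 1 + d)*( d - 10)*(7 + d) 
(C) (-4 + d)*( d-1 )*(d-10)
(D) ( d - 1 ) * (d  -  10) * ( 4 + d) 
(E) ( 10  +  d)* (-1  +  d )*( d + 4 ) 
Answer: D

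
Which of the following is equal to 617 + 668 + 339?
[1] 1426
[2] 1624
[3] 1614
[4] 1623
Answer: 2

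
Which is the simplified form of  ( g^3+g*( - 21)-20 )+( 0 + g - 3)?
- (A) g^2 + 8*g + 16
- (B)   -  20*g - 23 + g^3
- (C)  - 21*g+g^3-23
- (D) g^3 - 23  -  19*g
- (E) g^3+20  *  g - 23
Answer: B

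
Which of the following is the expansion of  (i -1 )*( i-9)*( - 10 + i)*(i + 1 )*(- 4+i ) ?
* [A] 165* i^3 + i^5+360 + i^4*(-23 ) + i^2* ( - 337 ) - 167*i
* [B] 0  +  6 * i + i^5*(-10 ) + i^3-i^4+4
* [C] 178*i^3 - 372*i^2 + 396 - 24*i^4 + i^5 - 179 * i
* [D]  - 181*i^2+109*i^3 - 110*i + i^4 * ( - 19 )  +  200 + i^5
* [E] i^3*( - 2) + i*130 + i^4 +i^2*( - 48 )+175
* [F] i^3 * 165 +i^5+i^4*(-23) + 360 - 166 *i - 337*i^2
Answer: F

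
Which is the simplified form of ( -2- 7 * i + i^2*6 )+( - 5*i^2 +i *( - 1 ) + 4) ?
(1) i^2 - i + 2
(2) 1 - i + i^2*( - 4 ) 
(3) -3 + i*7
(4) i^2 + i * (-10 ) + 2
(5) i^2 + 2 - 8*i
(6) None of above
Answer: 5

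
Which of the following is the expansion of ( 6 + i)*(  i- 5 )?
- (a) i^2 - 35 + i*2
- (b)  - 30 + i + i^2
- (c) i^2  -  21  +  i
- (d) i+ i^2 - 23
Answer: b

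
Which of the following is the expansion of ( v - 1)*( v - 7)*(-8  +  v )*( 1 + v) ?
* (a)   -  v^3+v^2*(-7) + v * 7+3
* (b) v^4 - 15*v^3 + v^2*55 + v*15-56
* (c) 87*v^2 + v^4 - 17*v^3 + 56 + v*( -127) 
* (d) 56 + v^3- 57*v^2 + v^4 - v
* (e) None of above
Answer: b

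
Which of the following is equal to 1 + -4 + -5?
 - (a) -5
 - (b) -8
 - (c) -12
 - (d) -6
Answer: b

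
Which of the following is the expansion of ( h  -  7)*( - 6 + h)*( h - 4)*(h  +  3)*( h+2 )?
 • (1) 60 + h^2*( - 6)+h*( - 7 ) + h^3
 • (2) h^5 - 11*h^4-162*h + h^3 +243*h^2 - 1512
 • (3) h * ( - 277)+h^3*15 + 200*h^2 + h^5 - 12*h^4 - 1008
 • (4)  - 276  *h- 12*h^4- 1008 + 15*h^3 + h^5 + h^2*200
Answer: 4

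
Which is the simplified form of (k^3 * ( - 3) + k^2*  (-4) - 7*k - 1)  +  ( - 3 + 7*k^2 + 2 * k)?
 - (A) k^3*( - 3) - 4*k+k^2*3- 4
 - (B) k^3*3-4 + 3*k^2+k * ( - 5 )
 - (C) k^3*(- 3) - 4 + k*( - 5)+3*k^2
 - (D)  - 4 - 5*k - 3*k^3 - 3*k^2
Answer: C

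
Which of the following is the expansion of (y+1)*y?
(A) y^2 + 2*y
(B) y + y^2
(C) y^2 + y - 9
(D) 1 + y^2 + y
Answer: B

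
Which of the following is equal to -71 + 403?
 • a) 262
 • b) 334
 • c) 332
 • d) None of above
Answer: c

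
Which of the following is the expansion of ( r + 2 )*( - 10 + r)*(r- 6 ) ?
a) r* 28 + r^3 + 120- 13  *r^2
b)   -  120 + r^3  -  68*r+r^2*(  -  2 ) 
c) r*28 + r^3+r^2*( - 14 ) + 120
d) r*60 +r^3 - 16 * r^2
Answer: c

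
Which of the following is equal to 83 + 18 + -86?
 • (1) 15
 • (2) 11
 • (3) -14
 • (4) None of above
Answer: 1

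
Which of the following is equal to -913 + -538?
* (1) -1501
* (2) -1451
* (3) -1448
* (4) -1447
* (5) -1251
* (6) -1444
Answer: 2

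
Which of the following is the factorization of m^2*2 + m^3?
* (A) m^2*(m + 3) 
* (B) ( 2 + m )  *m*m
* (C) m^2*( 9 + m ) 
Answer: B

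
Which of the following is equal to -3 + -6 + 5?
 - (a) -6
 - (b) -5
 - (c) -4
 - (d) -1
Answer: c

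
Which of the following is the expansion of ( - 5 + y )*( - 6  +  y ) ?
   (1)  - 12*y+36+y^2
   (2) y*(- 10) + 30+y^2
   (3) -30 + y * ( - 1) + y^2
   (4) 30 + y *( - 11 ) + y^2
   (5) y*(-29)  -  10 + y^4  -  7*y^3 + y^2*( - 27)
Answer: 4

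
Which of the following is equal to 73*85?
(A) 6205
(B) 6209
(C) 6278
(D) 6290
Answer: A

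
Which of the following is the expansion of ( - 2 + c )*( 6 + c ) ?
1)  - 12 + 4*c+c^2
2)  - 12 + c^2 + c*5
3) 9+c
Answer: 1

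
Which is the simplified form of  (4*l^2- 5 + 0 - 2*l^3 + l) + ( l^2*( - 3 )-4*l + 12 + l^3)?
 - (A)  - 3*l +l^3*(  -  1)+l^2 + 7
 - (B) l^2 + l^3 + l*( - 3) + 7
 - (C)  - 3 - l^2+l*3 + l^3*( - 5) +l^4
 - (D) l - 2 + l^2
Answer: A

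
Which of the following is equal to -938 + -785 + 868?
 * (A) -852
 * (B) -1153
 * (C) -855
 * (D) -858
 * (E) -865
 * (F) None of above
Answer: C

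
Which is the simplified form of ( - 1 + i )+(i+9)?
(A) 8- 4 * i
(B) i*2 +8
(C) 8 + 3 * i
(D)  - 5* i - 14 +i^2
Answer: B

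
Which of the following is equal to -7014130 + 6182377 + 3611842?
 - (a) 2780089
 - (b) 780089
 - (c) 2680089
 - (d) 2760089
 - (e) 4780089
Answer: a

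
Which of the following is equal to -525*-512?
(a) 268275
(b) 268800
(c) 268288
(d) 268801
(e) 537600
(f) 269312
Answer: b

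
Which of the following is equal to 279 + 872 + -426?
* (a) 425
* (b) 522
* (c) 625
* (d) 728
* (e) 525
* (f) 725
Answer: f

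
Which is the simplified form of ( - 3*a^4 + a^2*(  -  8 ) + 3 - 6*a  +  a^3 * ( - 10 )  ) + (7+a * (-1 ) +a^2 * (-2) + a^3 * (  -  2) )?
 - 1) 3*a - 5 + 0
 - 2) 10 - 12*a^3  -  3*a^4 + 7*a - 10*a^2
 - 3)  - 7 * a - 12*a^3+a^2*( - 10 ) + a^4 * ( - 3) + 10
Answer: 3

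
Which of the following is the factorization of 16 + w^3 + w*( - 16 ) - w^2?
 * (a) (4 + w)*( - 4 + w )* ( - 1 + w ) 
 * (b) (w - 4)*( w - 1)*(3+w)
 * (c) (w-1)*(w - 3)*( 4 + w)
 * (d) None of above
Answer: a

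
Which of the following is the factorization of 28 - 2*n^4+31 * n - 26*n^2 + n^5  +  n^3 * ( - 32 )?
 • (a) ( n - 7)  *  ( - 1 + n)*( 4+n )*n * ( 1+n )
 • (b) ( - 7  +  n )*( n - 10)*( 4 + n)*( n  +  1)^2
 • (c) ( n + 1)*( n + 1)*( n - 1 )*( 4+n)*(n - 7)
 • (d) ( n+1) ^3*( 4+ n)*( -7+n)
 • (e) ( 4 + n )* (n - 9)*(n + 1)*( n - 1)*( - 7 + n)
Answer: c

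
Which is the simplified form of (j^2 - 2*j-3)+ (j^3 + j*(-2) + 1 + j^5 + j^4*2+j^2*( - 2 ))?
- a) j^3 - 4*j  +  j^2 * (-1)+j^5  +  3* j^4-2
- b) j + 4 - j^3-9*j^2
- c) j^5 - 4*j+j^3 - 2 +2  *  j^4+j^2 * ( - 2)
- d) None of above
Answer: d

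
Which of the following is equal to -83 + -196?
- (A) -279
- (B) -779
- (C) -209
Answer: A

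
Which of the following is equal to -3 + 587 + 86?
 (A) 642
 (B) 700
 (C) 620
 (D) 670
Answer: D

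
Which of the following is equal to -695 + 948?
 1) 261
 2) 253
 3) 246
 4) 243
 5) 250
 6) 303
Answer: 2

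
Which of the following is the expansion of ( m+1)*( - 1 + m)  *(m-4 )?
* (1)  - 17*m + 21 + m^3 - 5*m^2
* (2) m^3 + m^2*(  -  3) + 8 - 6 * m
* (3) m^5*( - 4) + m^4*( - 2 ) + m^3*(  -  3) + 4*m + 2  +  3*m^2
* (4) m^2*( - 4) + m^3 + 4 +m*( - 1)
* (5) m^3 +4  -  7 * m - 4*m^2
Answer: 4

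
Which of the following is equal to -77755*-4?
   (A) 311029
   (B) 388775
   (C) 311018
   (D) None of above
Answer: D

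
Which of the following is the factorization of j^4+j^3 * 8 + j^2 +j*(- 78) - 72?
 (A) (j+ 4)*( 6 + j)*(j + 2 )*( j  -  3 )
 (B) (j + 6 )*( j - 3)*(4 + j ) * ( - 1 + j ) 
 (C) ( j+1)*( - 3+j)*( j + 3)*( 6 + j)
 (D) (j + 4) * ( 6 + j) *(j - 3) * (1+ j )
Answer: D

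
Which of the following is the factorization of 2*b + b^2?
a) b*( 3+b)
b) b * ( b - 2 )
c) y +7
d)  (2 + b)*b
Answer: d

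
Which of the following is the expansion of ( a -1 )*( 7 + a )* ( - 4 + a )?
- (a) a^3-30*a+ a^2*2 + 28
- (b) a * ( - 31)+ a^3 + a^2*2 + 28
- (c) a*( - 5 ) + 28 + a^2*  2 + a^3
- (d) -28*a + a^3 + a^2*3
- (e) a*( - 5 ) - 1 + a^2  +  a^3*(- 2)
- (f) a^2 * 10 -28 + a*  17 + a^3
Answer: b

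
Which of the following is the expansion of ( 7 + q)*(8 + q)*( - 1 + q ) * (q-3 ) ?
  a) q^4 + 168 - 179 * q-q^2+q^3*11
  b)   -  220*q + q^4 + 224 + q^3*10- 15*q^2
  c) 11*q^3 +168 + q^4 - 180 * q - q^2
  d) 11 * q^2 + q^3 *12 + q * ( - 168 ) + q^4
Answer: a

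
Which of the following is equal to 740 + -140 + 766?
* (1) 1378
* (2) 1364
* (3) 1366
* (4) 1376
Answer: 3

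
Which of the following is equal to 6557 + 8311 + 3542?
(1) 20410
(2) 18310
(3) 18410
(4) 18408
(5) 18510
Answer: 3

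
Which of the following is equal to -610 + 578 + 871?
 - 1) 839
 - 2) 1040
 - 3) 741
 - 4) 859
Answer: 1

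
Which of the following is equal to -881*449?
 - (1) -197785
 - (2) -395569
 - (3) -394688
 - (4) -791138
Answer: 2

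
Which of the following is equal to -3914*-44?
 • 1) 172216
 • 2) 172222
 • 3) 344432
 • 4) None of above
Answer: 1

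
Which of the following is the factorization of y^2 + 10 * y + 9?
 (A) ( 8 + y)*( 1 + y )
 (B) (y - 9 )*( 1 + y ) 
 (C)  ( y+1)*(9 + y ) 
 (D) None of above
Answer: C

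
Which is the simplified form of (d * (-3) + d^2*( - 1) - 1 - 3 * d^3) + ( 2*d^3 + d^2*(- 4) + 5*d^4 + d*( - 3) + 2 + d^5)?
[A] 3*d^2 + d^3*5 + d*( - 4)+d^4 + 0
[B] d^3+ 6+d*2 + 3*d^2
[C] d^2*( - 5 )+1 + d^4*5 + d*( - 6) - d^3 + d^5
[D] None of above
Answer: C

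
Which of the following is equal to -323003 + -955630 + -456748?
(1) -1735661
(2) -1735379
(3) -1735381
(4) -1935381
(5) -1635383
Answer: 3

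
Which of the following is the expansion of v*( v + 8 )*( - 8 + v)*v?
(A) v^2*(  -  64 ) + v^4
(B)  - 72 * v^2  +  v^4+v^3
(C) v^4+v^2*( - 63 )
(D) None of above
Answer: A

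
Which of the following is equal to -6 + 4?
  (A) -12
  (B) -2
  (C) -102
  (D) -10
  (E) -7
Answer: B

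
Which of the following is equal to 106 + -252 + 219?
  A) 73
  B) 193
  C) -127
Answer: A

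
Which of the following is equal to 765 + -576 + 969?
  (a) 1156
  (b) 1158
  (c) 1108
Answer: b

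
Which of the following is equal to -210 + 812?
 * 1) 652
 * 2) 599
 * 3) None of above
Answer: 3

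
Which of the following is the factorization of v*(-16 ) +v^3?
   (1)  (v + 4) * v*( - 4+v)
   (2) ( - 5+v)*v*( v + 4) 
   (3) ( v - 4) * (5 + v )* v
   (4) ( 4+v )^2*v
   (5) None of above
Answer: 1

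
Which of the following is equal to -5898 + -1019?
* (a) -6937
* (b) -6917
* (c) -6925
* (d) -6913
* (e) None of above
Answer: b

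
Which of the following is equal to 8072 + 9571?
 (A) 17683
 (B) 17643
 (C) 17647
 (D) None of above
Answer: B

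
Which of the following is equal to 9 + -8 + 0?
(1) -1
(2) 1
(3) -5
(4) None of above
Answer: 2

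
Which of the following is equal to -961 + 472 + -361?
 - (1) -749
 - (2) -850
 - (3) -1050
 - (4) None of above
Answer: 2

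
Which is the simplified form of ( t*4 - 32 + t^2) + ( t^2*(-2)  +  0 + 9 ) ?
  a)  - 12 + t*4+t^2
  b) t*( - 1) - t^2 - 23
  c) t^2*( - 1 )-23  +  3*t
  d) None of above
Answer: d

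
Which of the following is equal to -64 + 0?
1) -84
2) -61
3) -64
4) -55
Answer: 3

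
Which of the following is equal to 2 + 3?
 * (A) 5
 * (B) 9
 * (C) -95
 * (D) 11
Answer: A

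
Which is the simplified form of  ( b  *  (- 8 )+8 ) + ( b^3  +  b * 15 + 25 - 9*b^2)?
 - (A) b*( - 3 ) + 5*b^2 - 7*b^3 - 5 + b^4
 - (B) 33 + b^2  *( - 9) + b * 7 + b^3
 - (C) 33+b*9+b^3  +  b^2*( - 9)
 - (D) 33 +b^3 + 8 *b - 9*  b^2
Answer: B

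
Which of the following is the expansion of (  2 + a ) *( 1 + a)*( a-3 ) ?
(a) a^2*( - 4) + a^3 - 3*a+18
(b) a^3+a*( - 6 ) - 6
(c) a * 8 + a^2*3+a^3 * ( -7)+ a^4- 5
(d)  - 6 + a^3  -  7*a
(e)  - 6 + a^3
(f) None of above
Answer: d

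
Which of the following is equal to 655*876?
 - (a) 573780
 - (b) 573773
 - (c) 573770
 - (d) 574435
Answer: a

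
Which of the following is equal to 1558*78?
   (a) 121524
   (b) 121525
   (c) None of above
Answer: a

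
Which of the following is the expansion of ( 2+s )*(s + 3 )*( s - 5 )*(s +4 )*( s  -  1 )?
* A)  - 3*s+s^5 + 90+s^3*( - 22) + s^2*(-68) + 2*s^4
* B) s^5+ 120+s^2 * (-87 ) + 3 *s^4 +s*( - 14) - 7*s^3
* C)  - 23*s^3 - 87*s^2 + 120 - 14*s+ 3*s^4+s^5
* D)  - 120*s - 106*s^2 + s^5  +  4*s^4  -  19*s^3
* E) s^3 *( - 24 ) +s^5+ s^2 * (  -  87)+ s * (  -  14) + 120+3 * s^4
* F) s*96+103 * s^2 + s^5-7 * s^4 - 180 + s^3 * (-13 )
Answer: C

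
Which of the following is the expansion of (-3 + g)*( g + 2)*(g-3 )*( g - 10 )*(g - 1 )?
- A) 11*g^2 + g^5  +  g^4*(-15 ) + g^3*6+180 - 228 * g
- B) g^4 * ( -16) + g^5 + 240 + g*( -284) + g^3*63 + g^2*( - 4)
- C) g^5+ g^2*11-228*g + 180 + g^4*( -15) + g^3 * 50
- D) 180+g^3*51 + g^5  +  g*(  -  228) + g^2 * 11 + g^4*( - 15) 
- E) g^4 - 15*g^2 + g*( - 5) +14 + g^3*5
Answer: D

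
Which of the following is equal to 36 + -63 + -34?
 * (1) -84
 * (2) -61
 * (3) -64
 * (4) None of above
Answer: 2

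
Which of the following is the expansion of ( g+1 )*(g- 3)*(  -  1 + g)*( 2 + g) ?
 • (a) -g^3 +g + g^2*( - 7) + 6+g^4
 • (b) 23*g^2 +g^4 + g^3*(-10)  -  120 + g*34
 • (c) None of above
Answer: a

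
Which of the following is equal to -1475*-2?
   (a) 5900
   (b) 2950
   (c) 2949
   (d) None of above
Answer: b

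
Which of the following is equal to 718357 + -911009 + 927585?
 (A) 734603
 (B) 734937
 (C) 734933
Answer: C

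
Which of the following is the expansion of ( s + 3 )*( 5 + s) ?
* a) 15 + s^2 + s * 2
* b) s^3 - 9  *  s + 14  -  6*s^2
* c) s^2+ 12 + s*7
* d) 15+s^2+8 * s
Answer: d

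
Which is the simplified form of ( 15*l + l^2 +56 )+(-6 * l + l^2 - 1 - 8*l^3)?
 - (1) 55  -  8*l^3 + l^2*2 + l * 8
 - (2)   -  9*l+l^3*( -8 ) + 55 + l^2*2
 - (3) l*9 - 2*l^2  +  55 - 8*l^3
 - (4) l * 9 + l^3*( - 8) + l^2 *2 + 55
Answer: 4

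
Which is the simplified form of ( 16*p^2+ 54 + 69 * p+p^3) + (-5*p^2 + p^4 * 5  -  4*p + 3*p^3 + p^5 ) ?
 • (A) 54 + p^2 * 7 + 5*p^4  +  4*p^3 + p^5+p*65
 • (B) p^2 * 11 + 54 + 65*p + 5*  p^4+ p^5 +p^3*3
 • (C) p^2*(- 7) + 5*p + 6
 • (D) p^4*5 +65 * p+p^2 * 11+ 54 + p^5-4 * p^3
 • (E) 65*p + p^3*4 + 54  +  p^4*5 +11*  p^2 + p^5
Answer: E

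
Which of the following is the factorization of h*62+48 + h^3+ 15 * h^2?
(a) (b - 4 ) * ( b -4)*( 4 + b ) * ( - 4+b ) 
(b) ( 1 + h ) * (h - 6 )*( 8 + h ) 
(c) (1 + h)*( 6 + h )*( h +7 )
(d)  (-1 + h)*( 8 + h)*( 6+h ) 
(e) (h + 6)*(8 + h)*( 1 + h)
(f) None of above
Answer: e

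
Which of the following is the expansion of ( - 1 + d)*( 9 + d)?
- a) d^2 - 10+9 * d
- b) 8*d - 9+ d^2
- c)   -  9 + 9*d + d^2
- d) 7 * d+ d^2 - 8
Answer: b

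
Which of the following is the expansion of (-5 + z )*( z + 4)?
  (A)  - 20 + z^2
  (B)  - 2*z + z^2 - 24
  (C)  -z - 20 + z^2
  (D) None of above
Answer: C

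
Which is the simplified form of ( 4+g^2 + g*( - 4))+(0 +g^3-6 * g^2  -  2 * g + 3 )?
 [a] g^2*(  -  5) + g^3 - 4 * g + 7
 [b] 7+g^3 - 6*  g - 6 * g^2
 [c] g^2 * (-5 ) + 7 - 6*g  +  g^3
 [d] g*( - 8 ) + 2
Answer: c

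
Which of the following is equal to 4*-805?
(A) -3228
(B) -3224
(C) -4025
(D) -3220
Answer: D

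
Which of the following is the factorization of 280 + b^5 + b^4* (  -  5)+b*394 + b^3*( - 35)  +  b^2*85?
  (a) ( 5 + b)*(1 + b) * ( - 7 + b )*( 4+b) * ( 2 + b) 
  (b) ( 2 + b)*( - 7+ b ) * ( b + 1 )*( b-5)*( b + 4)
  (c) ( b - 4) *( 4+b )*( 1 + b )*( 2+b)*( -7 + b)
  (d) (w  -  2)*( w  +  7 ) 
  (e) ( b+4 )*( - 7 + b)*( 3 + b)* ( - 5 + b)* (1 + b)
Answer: b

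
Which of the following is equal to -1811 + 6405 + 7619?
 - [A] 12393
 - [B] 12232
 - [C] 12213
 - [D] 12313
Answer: C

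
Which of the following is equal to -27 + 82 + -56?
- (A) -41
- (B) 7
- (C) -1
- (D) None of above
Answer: C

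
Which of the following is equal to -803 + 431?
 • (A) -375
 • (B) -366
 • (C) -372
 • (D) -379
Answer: C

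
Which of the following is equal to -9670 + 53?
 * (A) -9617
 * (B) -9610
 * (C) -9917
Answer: A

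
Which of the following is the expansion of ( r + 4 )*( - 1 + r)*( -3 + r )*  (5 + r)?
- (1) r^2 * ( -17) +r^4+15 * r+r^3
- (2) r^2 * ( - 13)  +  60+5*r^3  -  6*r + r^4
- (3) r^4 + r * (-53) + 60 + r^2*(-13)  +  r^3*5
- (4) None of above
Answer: 3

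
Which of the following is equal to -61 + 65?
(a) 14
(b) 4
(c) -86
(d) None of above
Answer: b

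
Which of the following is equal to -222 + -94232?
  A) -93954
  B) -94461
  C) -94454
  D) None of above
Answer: C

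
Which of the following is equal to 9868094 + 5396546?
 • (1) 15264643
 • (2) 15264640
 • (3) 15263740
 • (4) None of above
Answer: 2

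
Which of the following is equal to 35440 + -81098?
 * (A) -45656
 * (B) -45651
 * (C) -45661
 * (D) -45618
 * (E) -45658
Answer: E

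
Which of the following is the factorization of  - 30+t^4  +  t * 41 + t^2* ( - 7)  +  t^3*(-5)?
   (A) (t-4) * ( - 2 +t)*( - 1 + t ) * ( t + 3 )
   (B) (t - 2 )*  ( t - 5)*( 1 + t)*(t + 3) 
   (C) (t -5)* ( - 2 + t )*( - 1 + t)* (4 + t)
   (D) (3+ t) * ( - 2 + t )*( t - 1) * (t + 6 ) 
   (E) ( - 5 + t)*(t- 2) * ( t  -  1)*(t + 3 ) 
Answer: E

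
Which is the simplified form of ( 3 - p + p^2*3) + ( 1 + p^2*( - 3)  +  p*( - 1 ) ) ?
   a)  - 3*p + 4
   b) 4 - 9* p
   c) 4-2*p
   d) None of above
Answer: c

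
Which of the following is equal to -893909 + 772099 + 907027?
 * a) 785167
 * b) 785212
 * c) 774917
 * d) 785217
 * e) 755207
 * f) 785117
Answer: d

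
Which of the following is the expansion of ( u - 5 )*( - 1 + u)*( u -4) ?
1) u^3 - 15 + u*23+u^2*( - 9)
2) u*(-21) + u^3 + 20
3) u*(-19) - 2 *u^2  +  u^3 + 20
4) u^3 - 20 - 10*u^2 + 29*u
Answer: 4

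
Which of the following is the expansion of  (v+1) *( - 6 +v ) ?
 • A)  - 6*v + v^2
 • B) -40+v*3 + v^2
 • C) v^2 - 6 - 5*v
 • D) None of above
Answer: C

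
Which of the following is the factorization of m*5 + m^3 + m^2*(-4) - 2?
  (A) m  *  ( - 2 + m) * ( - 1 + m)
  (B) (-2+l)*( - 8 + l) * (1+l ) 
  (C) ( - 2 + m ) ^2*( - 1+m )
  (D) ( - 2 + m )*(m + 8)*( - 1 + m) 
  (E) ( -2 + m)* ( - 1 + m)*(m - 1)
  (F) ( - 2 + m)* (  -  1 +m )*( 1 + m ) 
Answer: E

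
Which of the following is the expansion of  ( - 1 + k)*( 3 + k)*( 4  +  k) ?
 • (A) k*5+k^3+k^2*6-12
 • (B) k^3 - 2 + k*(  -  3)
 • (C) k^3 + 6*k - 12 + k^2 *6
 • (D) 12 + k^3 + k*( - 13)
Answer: A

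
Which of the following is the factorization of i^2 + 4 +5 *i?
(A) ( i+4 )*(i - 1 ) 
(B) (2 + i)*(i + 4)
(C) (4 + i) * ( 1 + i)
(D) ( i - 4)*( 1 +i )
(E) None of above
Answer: C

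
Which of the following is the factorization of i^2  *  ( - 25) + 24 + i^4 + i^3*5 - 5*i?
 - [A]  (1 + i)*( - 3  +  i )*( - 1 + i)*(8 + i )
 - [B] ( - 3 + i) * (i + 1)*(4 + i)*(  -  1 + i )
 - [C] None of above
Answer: A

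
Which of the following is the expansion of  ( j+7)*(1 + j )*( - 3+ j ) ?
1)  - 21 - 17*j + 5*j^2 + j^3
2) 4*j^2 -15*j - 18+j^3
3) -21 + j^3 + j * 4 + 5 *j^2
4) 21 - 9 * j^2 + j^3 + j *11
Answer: 1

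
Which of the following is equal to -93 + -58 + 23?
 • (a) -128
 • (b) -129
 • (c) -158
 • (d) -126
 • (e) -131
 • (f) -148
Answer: a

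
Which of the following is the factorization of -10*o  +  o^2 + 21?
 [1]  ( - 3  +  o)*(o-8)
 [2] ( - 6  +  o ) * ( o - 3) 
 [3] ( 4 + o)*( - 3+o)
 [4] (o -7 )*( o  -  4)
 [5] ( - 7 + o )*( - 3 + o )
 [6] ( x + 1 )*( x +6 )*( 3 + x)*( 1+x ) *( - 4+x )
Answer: 5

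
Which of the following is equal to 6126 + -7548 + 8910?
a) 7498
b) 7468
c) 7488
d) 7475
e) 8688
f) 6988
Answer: c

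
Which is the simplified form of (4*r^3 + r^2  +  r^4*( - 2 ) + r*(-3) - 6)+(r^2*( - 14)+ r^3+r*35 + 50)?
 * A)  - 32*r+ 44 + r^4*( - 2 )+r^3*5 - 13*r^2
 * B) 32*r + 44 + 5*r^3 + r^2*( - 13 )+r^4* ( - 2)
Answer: B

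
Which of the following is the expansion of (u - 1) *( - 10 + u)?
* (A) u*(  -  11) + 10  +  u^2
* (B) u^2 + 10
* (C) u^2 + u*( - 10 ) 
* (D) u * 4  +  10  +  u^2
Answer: A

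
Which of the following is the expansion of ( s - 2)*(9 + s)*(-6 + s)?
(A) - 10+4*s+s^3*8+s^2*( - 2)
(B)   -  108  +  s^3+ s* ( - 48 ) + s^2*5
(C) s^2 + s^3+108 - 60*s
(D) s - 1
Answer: C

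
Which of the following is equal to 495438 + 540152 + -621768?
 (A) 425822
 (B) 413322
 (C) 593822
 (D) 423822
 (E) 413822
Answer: E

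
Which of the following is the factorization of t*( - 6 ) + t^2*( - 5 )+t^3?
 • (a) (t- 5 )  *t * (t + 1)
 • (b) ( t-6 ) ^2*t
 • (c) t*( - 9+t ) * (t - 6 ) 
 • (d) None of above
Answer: d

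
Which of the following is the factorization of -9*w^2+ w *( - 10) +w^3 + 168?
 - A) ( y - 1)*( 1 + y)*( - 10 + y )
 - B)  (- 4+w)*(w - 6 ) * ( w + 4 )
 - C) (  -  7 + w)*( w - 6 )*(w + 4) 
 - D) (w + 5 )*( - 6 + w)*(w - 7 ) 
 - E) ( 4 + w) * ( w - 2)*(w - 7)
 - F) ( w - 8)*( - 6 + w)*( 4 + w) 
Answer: C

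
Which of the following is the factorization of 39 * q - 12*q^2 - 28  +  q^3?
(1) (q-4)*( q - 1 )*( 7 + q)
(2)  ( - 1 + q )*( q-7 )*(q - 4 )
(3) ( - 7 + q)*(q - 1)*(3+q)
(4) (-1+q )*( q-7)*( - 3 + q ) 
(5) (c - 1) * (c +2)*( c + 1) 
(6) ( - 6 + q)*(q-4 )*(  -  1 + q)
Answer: 2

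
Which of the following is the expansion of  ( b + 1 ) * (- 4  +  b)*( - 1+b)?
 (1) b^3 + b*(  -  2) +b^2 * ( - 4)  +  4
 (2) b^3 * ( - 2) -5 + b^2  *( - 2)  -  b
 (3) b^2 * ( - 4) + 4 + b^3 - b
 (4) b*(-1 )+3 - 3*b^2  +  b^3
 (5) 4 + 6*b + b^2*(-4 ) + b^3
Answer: 3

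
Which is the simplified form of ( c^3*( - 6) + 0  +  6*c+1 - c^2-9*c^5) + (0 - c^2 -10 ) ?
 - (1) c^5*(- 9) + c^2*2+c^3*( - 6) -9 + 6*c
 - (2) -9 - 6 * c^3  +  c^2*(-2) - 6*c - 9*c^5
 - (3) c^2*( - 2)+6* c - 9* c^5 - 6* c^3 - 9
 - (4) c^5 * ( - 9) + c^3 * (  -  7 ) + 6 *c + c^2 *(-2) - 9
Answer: 3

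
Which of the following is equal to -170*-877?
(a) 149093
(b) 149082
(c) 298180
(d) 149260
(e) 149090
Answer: e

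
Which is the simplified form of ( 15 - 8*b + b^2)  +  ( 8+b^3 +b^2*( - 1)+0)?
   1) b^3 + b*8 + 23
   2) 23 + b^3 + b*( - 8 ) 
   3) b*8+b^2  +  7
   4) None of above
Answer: 2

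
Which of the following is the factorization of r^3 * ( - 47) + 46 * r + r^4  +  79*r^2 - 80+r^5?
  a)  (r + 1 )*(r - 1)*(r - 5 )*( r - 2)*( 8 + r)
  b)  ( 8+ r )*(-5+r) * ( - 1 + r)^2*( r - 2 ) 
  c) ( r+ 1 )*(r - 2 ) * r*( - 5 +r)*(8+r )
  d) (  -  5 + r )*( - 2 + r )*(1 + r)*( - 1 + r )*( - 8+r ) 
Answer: a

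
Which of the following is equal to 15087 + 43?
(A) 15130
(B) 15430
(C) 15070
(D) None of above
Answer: A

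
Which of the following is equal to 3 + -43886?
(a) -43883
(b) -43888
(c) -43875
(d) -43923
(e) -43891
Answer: a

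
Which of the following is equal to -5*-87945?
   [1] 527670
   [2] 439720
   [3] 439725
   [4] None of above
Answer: 3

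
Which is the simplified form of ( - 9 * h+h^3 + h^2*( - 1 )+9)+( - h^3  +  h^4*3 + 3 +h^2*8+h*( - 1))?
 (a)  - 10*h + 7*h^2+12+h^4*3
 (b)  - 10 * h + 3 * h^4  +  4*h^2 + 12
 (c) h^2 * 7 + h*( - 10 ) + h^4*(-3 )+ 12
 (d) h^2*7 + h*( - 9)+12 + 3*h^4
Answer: a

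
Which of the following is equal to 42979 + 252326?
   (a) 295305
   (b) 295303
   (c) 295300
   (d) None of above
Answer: a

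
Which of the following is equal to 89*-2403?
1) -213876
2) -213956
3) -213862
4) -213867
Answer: 4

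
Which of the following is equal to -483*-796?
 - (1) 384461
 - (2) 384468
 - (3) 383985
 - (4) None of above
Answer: 2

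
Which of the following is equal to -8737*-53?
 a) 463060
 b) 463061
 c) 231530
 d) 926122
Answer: b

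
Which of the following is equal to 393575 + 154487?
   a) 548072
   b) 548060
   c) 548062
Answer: c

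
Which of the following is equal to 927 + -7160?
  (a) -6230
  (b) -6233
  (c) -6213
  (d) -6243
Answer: b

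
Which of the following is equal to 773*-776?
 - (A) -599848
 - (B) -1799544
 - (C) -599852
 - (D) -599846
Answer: A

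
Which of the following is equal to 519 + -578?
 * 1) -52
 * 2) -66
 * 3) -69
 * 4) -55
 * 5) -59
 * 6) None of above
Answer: 5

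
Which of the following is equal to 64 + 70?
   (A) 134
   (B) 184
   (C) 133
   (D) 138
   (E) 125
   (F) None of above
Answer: A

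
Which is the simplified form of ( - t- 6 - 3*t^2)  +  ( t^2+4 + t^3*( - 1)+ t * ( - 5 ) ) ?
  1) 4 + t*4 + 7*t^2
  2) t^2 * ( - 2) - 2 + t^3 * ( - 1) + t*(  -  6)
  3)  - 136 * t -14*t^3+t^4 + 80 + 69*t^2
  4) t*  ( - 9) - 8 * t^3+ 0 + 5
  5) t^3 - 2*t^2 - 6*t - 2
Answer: 2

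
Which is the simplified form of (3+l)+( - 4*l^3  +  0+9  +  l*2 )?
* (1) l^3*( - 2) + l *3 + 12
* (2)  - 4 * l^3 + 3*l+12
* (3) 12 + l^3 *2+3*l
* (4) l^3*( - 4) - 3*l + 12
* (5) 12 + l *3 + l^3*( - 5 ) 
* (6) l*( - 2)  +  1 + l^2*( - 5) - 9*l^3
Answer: 2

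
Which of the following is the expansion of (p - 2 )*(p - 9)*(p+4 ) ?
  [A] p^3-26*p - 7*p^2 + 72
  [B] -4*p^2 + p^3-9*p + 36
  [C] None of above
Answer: A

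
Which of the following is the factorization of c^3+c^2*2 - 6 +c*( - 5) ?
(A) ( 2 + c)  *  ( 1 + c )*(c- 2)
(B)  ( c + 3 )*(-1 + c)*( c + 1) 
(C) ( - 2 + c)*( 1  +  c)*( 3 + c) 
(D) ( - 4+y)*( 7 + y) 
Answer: C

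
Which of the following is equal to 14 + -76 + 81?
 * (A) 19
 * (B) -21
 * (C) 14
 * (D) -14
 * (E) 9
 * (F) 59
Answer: A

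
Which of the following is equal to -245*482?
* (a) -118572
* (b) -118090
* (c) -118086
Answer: b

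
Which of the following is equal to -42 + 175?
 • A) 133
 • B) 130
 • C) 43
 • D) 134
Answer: A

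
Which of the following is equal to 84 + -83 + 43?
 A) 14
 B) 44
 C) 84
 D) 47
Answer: B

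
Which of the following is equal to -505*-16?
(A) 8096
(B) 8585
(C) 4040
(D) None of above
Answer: D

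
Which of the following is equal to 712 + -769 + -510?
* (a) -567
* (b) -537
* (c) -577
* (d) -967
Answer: a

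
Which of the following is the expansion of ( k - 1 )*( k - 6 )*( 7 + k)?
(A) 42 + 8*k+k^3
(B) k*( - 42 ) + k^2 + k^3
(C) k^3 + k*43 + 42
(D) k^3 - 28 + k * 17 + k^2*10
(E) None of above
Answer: E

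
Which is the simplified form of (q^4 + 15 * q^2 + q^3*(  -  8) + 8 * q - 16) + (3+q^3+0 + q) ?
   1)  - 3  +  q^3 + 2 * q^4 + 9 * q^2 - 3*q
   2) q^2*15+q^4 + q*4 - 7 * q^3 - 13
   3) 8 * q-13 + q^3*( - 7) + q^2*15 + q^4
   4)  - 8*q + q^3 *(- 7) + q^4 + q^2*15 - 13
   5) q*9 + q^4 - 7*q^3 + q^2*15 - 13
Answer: 5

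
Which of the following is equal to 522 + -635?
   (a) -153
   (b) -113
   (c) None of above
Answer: b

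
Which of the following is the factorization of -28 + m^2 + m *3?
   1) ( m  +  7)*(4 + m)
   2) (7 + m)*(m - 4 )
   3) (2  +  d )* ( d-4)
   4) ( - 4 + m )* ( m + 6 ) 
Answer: 2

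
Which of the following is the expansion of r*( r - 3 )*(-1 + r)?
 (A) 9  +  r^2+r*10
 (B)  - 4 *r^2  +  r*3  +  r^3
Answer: B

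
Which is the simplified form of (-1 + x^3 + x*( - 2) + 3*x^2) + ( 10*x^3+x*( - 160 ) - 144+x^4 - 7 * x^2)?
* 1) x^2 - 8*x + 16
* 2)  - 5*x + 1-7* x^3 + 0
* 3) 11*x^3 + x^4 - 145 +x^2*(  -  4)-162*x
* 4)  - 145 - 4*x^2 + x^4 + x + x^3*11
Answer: 3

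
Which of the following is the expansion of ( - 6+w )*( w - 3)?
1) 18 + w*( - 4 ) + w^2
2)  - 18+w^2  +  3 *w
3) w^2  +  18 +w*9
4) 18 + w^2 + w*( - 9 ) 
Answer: 4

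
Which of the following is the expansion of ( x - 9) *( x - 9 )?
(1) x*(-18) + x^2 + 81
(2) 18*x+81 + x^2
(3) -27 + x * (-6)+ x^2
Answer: 1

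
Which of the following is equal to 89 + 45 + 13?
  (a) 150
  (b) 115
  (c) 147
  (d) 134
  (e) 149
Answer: c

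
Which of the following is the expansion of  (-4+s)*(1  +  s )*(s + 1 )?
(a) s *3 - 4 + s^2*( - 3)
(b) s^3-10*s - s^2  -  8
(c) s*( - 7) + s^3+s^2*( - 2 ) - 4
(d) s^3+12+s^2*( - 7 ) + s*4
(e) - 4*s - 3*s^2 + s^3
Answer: c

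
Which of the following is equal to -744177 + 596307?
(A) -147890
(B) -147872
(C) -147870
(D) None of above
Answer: C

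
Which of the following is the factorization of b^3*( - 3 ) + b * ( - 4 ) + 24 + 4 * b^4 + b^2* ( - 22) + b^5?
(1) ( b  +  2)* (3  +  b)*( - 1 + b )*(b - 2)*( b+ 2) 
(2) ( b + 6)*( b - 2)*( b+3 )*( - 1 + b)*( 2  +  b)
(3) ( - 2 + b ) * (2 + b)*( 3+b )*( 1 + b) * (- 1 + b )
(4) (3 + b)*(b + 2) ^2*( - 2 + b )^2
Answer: 1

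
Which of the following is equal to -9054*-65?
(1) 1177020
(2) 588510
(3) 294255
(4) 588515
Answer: 2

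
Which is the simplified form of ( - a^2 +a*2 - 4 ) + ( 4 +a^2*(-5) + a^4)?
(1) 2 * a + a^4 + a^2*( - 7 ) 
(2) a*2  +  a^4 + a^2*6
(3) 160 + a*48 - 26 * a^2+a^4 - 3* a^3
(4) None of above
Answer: 4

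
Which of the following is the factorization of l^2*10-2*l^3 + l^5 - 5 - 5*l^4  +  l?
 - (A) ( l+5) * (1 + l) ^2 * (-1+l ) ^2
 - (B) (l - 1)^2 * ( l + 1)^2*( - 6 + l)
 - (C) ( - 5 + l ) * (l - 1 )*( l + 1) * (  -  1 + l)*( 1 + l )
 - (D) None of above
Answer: C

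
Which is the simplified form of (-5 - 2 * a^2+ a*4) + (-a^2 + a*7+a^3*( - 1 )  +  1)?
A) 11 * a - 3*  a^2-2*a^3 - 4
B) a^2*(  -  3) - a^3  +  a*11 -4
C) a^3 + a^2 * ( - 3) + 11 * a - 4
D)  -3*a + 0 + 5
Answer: B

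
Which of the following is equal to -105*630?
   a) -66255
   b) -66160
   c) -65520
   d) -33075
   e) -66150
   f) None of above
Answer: e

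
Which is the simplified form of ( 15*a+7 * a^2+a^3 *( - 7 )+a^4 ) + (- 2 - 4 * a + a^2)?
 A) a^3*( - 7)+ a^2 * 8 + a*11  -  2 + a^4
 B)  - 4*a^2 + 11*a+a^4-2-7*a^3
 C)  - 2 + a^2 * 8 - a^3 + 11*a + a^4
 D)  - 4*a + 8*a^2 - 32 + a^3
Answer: A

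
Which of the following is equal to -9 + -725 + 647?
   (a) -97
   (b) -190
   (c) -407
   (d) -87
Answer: d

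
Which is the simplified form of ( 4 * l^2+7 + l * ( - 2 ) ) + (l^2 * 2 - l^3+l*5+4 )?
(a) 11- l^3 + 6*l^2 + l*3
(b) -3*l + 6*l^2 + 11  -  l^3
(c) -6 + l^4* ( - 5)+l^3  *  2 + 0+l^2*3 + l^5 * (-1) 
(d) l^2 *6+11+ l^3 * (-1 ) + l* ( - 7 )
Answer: a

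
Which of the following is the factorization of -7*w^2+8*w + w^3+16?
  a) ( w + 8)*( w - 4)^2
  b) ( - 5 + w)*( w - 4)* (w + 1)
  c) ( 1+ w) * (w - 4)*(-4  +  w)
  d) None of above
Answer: c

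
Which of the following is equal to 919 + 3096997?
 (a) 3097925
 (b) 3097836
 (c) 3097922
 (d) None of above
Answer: d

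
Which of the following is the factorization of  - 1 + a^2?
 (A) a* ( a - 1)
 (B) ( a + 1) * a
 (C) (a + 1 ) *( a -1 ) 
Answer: C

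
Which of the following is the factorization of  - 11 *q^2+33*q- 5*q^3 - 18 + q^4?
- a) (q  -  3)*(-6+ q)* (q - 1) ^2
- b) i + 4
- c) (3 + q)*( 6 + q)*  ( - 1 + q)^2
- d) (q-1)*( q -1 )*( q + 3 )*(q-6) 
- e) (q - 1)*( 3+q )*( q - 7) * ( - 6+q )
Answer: d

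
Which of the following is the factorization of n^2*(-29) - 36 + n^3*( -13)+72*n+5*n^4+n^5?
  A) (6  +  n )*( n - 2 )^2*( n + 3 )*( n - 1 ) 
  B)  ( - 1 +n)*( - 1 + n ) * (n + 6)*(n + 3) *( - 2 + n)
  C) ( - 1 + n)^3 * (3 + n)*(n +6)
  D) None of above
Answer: B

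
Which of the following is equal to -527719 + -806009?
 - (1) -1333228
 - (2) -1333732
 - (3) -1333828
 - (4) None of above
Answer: 4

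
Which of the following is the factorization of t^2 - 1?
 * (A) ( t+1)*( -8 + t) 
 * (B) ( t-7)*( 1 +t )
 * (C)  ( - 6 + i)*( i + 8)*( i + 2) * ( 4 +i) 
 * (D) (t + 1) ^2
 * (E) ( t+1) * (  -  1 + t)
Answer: E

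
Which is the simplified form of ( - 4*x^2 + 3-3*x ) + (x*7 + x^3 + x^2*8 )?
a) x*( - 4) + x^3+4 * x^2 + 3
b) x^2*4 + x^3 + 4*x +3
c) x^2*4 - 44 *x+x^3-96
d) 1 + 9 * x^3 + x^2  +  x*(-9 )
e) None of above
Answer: b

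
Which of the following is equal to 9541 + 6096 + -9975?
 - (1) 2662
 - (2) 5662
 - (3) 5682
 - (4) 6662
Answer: 2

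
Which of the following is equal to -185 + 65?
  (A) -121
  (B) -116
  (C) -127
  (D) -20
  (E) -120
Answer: E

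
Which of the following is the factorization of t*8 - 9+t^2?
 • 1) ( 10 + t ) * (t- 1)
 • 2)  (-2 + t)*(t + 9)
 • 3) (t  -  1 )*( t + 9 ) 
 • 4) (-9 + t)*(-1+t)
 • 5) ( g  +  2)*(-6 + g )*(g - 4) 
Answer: 3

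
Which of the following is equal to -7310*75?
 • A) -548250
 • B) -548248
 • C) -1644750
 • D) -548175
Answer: A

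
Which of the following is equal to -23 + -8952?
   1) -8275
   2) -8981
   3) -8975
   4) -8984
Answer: 3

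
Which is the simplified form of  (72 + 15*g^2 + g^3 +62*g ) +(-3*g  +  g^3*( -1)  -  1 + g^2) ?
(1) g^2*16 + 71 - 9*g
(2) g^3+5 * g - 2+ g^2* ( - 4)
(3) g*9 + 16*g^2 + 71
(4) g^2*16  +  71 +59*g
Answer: 4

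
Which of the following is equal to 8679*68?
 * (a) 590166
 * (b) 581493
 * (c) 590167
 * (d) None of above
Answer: d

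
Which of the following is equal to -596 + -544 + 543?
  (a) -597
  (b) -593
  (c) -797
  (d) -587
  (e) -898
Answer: a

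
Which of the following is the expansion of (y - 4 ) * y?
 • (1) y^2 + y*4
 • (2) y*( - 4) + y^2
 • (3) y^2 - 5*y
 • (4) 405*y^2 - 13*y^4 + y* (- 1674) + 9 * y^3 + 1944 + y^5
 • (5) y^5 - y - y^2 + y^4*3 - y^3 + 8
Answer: 2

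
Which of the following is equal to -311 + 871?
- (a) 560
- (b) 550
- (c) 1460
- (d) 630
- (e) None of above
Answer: a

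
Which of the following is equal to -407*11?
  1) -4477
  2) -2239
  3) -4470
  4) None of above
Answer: 1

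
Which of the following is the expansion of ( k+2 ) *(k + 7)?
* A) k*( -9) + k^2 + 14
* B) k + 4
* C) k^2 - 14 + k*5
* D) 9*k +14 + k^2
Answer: D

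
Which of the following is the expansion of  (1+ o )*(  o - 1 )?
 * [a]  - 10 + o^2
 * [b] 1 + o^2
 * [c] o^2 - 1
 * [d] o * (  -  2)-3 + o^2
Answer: c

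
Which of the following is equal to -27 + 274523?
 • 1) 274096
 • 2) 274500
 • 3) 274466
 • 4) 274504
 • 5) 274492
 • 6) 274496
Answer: 6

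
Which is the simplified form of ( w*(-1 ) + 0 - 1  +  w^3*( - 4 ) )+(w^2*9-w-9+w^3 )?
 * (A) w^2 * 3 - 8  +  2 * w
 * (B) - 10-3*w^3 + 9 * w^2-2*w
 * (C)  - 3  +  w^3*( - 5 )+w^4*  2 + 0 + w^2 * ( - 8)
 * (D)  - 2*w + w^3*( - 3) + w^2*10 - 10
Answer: B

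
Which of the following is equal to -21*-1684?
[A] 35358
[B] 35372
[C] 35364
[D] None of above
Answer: C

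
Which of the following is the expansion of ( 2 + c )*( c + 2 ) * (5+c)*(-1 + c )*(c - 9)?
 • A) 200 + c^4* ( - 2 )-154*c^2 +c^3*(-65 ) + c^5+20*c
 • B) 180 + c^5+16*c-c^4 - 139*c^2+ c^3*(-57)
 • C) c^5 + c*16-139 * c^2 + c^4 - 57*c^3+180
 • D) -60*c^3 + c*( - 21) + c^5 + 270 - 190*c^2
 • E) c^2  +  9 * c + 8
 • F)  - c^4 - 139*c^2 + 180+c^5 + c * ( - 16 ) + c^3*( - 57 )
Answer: B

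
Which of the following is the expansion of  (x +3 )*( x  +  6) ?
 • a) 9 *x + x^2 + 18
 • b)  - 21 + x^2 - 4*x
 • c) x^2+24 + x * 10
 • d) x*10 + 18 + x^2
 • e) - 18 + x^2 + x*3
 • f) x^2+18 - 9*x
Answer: a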